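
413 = 413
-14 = -14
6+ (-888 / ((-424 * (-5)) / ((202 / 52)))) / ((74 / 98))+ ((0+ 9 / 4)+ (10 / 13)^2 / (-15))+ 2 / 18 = 9942487 / 1612260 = 6.17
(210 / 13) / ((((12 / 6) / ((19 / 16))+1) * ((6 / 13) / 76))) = 50540 / 51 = 990.98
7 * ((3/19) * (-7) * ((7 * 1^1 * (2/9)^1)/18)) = -343/513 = -0.67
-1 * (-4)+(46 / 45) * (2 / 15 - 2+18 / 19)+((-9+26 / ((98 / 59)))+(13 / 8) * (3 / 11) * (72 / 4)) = 489157663 / 27650700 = 17.69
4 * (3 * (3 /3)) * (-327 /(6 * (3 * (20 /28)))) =-1526 /5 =-305.20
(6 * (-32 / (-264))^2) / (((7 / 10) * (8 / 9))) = 0.14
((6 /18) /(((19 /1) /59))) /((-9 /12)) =-236 /171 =-1.38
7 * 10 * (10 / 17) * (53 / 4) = 9275 / 17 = 545.59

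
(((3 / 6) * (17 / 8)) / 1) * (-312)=-663 / 2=-331.50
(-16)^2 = 256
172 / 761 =0.23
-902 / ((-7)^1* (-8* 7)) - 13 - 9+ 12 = -2411 / 196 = -12.30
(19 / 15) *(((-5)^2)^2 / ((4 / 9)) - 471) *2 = 23693 / 10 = 2369.30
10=10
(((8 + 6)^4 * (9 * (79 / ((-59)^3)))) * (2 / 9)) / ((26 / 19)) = -57662416 / 2669927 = -21.60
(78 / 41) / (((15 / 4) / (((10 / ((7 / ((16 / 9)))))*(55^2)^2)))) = 30453280000 / 2583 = 11789887.73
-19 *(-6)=114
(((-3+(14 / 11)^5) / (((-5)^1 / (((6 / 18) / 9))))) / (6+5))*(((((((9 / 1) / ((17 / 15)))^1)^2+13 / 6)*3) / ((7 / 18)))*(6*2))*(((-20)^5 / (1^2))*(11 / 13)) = 15830202360320000 / 4235480249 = 3737522.41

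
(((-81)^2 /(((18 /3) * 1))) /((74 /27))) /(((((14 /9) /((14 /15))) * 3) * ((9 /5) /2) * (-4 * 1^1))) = -6561 /296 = -22.17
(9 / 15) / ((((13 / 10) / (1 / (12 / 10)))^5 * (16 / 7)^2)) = 95703125 / 7699131648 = 0.01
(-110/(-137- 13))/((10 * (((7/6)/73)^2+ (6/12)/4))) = 63948/109225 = 0.59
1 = 1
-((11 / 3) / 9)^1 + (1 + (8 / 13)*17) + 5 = 5635 / 351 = 16.05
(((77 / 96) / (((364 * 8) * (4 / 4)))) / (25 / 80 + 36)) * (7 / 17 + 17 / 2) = 1111 / 16435328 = 0.00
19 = 19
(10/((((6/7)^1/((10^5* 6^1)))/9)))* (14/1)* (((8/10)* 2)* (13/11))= 18345600000/11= 1667781818.18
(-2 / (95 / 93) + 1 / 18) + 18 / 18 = -1543 / 1710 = -0.90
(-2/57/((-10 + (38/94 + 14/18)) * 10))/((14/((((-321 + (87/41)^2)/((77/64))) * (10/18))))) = -133362688/32106200665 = -0.00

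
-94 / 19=-4.95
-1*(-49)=49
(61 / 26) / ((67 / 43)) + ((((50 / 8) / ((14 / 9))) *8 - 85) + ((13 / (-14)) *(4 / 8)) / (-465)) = -582335147 / 11340420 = -51.35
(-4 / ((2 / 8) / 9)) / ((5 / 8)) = -1152 / 5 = -230.40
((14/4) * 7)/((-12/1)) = -49/24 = -2.04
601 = 601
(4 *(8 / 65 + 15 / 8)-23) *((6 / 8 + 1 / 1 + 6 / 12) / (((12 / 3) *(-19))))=17559 / 39520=0.44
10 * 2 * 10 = 200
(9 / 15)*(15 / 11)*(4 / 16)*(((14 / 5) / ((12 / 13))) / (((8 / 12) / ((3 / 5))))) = 2457 / 4400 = 0.56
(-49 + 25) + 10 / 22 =-23.55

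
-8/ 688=-0.01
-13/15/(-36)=13/540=0.02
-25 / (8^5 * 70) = -5 / 458752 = -0.00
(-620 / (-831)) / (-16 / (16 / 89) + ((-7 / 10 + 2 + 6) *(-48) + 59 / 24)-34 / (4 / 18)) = -24800 / 19609661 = -0.00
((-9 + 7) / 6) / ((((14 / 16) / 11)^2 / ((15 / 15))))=-7744 / 147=-52.68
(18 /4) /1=9 /2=4.50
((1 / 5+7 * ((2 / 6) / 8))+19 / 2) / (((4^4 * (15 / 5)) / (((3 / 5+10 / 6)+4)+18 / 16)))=1063513 / 11059200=0.10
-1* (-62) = 62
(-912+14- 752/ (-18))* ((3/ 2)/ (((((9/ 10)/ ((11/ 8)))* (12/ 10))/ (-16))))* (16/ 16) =2119150/ 81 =26162.35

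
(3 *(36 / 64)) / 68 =27 / 1088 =0.02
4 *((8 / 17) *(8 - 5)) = 96 / 17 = 5.65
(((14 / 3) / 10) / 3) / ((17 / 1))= 7 / 765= 0.01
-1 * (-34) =34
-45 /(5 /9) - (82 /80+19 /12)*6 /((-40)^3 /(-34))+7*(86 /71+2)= -2659577791 /45440000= -58.53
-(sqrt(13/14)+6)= -6.96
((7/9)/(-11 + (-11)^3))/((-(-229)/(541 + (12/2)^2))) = -4039/2765862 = -0.00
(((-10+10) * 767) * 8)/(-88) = 0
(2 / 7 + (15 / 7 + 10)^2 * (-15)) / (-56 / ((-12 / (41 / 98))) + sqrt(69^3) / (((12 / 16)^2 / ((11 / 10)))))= 333210075 / 96953370017-3289839960 * sqrt(69) / 13850481431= -1.97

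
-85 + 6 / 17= -1439 / 17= -84.65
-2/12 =-1/6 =-0.17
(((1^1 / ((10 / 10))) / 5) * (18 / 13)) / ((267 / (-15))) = -18 / 1157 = -0.02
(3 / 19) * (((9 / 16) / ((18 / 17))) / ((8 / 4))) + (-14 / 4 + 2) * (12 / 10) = -1.76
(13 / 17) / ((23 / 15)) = 0.50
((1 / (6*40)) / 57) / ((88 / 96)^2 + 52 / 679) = 679 / 8516465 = 0.00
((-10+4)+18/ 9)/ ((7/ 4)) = -16/ 7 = -2.29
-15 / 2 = -7.50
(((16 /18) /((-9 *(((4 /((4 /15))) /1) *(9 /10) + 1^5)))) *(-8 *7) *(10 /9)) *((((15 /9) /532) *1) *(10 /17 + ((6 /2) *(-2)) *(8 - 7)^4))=-147200 /20485629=-0.01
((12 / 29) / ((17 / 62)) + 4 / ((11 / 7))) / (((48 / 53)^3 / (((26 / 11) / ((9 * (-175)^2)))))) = 10638899297 / 227292246720000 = 0.00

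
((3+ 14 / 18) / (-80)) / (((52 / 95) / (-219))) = 23579 / 1248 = 18.89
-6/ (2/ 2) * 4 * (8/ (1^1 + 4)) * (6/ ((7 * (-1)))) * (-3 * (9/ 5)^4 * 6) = -136048896/ 21875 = -6219.38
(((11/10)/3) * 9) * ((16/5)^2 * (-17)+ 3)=-141141/250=-564.56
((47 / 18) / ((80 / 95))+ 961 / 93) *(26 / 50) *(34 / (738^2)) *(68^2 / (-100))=-0.02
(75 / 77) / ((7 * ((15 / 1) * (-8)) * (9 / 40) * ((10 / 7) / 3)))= -5 / 462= -0.01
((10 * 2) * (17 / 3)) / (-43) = -340 / 129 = -2.64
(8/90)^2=16/2025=0.01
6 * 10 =60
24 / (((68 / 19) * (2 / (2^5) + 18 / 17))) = 1824 / 305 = 5.98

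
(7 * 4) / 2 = 14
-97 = -97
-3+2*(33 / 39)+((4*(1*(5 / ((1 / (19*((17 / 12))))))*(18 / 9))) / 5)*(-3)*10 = -83997 / 13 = -6461.31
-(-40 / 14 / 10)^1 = 2 / 7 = 0.29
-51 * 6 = -306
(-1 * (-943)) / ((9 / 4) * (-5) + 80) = 3772 / 275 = 13.72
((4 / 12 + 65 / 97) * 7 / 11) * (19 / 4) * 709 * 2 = 13767362 / 3201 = 4300.96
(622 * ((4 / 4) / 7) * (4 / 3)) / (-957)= -2488 / 20097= -0.12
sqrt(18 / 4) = 3 * sqrt(2) / 2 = 2.12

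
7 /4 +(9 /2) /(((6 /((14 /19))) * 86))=1435 /817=1.76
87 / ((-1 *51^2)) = -29 / 867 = -0.03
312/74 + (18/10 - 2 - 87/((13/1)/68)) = -1084801/2405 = -451.06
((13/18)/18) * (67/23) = 871/7452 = 0.12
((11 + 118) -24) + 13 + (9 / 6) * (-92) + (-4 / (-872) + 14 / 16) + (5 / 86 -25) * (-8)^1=6764821 / 37496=180.41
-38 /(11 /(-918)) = 34884 /11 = 3171.27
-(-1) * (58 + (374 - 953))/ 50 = -521/ 50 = -10.42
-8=-8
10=10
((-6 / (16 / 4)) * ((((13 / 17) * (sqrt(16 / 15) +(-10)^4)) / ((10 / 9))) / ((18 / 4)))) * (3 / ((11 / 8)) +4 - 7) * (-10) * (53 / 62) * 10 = -930150000 / 5797 - 24804 * sqrt(15) / 5797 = -160470.25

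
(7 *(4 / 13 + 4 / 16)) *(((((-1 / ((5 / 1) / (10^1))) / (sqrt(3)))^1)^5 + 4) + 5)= 1827 / 52 - 1624 *sqrt(3) / 351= 27.12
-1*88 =-88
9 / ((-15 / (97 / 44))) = -291 / 220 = -1.32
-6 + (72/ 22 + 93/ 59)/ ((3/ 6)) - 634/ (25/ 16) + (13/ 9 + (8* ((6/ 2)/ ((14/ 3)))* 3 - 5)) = -398841428/ 1022175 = -390.19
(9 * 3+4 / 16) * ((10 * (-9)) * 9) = -44145 / 2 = -22072.50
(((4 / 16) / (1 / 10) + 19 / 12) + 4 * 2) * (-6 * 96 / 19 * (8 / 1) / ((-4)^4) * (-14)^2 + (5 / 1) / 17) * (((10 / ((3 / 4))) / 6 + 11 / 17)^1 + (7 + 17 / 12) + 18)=-155620838635 / 2372112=-65604.34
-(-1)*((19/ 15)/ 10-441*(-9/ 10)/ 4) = 59611/ 600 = 99.35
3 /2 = 1.50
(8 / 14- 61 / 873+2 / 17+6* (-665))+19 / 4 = -1655805359 / 415548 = -3984.63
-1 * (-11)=11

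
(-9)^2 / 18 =9 / 2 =4.50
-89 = -89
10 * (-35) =-350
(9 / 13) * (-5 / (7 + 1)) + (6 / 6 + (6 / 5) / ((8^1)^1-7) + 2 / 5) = 2.17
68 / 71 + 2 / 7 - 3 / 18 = 3211 / 2982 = 1.08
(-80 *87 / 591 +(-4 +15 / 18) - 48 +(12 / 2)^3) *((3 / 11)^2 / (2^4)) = 542739 / 762784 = 0.71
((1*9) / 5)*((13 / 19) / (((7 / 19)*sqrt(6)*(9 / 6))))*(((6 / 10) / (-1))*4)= -156*sqrt(6) / 175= -2.18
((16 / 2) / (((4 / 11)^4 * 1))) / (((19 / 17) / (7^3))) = 85371671 / 608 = 140413.93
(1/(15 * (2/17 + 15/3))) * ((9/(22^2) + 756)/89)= 691169/6246020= 0.11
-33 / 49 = -0.67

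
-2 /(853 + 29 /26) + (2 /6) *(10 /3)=221602 /199863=1.11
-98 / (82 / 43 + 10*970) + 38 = 7924351 / 208591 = 37.99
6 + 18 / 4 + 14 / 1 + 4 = 28.50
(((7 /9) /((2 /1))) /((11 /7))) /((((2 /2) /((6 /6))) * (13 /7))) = 0.13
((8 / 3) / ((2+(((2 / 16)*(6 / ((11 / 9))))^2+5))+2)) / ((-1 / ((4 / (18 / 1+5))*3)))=-61952 / 417519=-0.15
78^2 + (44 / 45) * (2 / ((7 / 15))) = 127852 / 21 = 6088.19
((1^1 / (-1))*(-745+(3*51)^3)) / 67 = -3580832 / 67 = -53445.25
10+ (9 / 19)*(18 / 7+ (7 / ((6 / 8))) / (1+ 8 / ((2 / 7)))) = 11.37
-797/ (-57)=797/ 57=13.98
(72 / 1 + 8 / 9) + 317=3509 / 9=389.89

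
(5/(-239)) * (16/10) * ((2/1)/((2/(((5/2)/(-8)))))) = 5/478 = 0.01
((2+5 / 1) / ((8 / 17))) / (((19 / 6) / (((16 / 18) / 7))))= 34 / 57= 0.60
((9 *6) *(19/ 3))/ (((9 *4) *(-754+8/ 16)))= -19/ 1507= -0.01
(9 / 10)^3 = 729 / 1000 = 0.73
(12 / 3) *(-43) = -172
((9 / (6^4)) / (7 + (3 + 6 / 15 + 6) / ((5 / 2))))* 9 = 25 / 4304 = 0.01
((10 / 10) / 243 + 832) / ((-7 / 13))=-2628301 / 1701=-1545.15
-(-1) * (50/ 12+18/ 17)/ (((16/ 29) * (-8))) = -15457/ 13056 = -1.18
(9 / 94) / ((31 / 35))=315 / 2914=0.11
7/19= 0.37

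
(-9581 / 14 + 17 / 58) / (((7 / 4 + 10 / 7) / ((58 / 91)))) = -1110920 / 8099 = -137.17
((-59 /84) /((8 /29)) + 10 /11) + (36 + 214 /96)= 90163 /2464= 36.59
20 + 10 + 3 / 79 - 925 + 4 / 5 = -353194 / 395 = -894.16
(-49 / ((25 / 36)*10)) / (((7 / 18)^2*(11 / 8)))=-46656 / 1375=-33.93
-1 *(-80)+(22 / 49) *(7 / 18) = 5051 / 63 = 80.17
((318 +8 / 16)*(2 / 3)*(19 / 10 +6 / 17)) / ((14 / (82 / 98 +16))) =273845 / 476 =575.30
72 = 72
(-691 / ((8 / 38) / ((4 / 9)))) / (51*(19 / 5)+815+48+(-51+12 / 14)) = -459515 / 317097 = -1.45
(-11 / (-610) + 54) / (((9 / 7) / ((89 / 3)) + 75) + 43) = 20528473 / 44860010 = 0.46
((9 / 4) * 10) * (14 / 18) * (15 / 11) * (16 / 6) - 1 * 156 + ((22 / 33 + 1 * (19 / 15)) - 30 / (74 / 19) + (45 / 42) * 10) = -3735839 / 42735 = -87.42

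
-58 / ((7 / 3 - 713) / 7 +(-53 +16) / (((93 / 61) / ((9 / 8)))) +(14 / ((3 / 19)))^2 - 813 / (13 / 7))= -11780496 / 1481739071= -0.01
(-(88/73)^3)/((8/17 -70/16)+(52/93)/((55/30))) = 31603945472/64937440759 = 0.49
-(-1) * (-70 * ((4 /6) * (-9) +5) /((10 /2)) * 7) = 98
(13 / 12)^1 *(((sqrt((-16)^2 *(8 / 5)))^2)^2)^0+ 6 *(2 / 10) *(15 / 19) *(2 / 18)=271 / 228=1.19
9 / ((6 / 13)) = 39 / 2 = 19.50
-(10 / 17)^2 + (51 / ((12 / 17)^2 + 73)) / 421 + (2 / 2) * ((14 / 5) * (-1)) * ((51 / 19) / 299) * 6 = -36351513701281 / 73409064759745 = -0.50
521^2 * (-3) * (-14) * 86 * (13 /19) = 12745783596 /19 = 670830715.58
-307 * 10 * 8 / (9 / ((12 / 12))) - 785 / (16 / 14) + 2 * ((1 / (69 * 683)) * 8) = -3863392531 / 1131048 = -3415.76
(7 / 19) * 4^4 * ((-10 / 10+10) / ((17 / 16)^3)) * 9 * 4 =25476.67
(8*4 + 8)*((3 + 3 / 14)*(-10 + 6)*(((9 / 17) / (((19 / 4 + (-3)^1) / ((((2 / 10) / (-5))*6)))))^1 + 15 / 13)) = -556.07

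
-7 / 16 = -0.44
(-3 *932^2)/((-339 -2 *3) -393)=434312/123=3530.99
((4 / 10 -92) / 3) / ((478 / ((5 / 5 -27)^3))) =4024904 / 3585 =1122.71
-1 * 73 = -73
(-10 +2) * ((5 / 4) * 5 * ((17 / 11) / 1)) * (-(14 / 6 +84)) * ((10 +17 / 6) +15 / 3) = 11778025 / 99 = 118969.95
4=4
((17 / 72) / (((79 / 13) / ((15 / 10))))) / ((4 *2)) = 221 / 30336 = 0.01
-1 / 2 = -0.50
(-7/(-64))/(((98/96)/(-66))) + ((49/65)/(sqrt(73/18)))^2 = -29929023/4317950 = -6.93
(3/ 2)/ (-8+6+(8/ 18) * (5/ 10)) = -27/ 32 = -0.84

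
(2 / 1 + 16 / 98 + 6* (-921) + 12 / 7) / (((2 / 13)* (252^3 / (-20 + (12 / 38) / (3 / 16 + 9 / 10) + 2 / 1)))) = 306470203 / 7715450232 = 0.04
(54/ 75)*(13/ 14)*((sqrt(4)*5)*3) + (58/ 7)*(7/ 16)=6631/ 280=23.68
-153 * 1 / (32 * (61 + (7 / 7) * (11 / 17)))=-2601 / 33536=-0.08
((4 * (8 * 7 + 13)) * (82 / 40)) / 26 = 2829 / 130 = 21.76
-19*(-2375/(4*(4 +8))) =45125/48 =940.10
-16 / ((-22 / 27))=216 / 11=19.64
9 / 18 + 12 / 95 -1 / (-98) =2963 / 4655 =0.64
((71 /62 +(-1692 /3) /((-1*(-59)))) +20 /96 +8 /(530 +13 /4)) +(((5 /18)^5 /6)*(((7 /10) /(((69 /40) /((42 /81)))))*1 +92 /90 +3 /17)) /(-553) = -8.19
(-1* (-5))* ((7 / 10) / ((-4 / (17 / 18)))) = -119 / 144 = -0.83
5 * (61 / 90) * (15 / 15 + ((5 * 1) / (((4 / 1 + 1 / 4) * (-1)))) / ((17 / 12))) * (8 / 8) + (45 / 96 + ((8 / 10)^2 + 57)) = 122108287 / 2080800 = 58.68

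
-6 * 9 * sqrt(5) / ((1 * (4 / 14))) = -189 * sqrt(5) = -422.62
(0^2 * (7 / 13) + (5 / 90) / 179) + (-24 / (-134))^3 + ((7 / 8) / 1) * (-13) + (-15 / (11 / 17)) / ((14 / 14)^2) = -1473195067237 / 42638568984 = -34.55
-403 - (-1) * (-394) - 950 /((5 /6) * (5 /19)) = -5129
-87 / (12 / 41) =-1189 / 4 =-297.25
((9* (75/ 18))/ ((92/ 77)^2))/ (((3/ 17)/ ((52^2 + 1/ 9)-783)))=21783887125/ 76176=285967.85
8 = 8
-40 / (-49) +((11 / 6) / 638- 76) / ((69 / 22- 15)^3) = 65322635666 / 75794353803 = 0.86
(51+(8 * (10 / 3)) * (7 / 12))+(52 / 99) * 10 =71.81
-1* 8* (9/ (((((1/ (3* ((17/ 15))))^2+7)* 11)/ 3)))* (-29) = 226287/ 2816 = 80.36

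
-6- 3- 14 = -23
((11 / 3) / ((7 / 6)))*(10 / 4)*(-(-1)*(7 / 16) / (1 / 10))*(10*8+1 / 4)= 88275 / 32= 2758.59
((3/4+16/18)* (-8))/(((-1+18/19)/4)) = 8968/9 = 996.44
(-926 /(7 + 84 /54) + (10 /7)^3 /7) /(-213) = 2847562 /5625543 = 0.51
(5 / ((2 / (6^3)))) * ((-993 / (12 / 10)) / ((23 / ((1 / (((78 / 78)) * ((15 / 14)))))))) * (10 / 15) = -278040 / 23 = -12088.70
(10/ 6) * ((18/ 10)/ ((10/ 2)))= 3/ 5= 0.60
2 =2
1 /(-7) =-1 /7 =-0.14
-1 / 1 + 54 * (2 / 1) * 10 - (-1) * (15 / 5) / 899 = 970024 / 899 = 1079.00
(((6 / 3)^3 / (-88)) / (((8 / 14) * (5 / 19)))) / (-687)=133 / 151140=0.00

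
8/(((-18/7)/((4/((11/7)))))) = -784/99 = -7.92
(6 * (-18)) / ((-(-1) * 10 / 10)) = -108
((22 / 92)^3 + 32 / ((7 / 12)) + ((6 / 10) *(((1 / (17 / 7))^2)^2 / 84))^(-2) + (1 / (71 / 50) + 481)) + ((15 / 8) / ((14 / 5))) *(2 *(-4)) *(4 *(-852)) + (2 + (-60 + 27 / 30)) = 23735920.58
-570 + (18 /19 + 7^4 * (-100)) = -4572712 /19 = -240669.05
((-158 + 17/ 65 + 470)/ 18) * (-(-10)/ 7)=20297/ 819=24.78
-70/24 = -35/12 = -2.92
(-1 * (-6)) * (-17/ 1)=-102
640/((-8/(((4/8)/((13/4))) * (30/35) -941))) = 6849520/91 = 75269.45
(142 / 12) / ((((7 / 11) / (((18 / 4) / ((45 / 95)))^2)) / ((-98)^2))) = 96705763 / 6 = 16117627.17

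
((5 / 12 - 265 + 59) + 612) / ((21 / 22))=53647 / 126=425.77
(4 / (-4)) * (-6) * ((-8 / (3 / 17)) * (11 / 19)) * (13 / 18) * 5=-97240 / 171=-568.65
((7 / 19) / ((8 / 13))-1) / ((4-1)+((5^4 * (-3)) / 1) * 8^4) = 61 / 1167359544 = 0.00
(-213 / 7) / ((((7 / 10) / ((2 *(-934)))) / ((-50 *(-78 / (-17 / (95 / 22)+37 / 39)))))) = -57492248580000 / 542479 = -105980597.55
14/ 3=4.67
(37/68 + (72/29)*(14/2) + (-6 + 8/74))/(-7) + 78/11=5.37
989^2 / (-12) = -978121 / 12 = -81510.08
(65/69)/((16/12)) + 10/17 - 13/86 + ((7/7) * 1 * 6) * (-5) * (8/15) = -999123/67252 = -14.86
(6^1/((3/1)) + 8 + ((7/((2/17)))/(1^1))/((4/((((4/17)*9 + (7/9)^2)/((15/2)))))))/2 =74843/9720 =7.70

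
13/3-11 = -20/3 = -6.67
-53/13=-4.08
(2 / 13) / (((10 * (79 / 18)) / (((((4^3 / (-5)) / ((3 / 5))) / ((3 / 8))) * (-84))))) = 86016 / 5135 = 16.75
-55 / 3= -18.33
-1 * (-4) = 4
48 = 48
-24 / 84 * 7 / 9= -2 / 9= -0.22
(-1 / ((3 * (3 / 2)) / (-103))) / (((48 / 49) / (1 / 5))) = 5047 / 1080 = 4.67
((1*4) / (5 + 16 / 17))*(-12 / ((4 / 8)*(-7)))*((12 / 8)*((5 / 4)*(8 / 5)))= 6.93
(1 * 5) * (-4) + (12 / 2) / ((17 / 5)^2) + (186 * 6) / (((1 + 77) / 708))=37984642 / 3757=10110.37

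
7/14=1/2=0.50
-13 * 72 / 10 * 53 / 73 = -24804 / 365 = -67.96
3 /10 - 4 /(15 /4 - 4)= 163 /10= 16.30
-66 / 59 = -1.12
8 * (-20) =-160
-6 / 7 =-0.86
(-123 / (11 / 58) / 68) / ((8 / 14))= -24969 / 1496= -16.69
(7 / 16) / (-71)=-7 / 1136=-0.01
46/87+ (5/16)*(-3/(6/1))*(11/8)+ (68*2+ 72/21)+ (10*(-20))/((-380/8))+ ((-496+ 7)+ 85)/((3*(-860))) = 30592918719/212289280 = 144.11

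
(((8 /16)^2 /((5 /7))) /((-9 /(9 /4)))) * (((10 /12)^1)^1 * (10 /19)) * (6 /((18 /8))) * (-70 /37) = 1225 /6327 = 0.19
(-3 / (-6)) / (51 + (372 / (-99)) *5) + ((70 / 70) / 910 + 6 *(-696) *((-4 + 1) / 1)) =12528.02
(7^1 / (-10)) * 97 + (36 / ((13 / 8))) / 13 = -111871 / 1690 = -66.20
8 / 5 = 1.60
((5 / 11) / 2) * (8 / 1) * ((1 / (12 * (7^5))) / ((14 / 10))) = 25 / 3882417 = 0.00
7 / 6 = 1.17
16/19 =0.84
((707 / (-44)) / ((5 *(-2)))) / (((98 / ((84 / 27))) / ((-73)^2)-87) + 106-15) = 3767603 / 9392900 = 0.40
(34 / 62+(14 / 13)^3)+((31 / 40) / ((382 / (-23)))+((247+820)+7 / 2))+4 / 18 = 10044861445181 / 9366074640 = 1072.47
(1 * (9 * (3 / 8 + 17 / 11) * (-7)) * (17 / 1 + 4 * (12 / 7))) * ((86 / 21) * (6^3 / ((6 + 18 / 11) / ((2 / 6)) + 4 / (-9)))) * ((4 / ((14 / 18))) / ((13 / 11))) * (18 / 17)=-60636414267 / 115787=-523689.31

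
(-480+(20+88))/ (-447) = 124/ 149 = 0.83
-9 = -9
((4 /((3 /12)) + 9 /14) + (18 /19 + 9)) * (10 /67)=35365 /8911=3.97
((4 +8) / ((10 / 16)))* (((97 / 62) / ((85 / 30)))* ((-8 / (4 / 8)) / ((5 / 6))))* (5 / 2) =-1340928 / 2635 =-508.89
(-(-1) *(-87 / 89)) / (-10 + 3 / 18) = 0.10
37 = 37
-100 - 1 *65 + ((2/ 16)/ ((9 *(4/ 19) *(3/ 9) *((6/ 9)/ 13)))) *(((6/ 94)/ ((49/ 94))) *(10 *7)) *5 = 45/ 112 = 0.40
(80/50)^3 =512/125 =4.10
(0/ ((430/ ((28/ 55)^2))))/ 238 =0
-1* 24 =-24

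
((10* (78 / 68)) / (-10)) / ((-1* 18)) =13 / 204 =0.06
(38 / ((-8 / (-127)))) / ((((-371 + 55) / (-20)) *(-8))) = -4.77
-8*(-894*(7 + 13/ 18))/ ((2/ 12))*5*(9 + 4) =21539440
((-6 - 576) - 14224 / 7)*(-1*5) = 13070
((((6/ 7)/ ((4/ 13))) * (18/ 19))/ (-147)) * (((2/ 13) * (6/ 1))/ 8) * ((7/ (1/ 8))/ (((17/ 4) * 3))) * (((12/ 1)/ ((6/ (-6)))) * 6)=10368/ 15827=0.66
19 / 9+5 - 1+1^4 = 64 / 9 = 7.11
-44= -44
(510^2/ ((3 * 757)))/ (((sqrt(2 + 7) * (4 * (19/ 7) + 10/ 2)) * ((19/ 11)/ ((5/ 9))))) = 11126500/ 14368617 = 0.77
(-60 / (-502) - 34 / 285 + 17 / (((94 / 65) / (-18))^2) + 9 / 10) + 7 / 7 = 166591354507 / 63208326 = 2635.59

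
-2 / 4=-1 / 2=-0.50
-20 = -20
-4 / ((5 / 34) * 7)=-136 / 35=-3.89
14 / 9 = 1.56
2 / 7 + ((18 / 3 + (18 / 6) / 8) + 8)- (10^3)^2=-55999179 / 56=-999985.34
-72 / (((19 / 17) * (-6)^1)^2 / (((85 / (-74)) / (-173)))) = -24565 / 2310761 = -0.01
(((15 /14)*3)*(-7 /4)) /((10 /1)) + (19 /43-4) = -2835 /688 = -4.12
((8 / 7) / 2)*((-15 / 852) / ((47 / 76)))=-0.02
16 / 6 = 8 / 3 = 2.67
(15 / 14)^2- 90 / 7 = -2295 / 196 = -11.71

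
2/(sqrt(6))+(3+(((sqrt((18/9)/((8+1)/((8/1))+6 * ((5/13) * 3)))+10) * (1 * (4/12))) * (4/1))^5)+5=sqrt(6)/3+144189805625344 * sqrt(1209)/47496476493+73524585662936/170238267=537449.88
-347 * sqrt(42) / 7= -321.26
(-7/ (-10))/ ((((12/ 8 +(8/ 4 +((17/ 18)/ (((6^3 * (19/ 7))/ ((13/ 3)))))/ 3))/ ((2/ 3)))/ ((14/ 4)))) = 0.47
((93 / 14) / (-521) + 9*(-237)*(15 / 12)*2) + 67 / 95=-1847284681 / 346465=-5331.81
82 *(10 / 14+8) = 5002 / 7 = 714.57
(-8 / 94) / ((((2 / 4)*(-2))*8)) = 1 / 94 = 0.01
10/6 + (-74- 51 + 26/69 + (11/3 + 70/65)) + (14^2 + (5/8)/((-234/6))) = 558085/7176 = 77.77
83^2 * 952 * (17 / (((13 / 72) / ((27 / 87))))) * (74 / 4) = 1336561013088 / 377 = 3545254676.63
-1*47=-47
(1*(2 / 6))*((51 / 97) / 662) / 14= 0.00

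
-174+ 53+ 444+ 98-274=147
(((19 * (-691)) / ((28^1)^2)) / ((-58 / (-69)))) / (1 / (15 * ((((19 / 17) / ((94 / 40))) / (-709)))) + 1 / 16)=1290908925 / 6435819838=0.20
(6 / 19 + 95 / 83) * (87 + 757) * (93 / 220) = 521.03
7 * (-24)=-168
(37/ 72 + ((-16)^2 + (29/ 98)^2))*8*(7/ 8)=44359207/ 24696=1796.21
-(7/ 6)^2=-49/ 36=-1.36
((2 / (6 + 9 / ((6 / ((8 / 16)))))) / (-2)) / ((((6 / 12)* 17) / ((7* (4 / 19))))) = -224 / 8721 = -0.03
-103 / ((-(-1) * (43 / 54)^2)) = -300348 / 1849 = -162.44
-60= -60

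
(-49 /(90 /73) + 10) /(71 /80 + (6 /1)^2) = -21416 /26559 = -0.81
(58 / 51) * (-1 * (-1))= 58 / 51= 1.14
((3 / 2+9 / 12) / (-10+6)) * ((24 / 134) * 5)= -135 / 268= -0.50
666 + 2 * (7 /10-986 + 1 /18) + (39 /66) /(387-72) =-1304.49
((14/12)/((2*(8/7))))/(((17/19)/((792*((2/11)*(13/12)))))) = 12103/136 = 88.99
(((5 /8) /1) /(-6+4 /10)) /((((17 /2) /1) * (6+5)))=-25 /20944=-0.00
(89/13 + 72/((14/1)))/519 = 1091/47229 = 0.02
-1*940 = -940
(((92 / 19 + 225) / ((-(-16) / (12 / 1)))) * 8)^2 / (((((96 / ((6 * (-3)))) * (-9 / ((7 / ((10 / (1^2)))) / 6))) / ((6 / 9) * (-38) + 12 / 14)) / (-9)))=14703501219 / 14440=1018248.01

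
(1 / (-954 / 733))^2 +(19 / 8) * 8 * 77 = 1332036997 / 910116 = 1463.59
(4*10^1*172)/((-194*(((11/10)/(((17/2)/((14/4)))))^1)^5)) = -488430808000000/262558063229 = -1860.28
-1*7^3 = -343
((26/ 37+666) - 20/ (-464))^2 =8189172358929/ 18421264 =444549.97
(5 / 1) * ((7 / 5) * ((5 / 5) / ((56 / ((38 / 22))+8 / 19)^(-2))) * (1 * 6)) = 16353792 / 361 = 45301.36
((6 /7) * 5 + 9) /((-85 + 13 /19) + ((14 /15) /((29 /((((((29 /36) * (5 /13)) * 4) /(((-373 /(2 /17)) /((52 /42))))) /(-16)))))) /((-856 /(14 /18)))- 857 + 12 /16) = -0.01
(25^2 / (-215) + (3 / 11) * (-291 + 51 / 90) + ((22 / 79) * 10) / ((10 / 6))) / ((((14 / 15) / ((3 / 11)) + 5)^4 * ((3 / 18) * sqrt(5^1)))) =-14791750388325 * sqrt(5) / 770983479032327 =-0.04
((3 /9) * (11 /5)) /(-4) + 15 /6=2.32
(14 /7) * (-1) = -2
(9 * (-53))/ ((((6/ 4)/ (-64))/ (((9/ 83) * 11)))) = 2014848/ 83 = 24275.28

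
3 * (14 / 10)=21 / 5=4.20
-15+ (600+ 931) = 1516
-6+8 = 2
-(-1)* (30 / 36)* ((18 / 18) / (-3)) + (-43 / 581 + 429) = 4482803 / 10458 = 428.65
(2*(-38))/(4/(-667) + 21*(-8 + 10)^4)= -12673/56027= -0.23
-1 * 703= -703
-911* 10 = -9110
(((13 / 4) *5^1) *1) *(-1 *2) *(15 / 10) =-195 / 4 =-48.75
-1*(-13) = 13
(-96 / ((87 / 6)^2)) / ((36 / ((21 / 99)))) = -224 / 83259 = -0.00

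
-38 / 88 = -19 / 44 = -0.43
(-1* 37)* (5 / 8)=-185 / 8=-23.12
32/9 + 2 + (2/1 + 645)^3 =2437560257/9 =270840028.56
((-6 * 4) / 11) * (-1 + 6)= -10.91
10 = 10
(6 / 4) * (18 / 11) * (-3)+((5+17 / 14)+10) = 1363 / 154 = 8.85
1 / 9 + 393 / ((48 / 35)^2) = 481681 / 2304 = 209.06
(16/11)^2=256/121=2.12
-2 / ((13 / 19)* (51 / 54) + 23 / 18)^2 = -58482 / 108241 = -0.54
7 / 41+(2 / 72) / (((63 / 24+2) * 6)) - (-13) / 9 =66197 / 40959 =1.62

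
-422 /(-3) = 422 /3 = 140.67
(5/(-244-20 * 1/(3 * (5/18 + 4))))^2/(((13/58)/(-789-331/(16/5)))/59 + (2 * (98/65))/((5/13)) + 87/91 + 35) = 284087853424375/30009394604493873344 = 0.00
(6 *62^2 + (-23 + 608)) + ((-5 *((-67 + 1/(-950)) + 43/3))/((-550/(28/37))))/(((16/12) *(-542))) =23649.00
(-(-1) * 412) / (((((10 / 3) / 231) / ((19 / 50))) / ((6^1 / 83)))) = 8137206 / 10375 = 784.31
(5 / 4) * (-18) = -45 / 2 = -22.50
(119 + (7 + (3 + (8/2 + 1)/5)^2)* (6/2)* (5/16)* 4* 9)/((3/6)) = 3581/2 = 1790.50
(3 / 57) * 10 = 10 / 19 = 0.53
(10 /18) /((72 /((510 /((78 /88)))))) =4675 /1053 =4.44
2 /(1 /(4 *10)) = 80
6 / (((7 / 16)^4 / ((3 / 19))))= 1179648 / 45619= 25.86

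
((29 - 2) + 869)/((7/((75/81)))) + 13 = 3551/27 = 131.52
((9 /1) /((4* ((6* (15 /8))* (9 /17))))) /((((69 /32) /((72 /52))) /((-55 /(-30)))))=5984 /13455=0.44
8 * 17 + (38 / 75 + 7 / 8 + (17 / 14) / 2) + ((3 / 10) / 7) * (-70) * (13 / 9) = 561353 / 4200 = 133.66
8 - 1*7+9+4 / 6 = 32 / 3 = 10.67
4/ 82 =2/ 41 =0.05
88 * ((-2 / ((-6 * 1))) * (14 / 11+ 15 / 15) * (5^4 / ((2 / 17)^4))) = 1305015625 / 6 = 217502604.17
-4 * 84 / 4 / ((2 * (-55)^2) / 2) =-84 / 3025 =-0.03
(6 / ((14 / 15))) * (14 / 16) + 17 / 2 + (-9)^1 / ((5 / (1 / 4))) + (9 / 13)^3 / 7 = 13.72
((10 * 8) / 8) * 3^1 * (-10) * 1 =-300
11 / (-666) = -11 / 666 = -0.02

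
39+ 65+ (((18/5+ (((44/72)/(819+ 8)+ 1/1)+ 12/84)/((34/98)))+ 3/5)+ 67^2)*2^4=72047.94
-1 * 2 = -2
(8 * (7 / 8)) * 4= 28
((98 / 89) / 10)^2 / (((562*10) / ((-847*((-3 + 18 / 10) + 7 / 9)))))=0.00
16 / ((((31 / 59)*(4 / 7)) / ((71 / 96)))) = 29323 / 744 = 39.41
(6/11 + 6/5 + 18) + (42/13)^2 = 280554/9295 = 30.18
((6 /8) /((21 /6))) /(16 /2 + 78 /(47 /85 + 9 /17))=69 /25781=0.00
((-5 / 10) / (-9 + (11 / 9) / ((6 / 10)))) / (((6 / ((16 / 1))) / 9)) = 81 / 47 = 1.72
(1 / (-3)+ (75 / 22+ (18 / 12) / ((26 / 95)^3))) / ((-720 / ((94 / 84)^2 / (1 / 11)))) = -195381749077 / 133937556480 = -1.46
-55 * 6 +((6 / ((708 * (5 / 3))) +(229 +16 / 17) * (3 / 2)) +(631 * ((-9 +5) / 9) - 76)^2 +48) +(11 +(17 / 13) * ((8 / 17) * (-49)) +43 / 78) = 1342345942273 / 10561590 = 127096.96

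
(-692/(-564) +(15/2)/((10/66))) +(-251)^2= 17780587/282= 63051.73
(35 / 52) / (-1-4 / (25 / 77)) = -875 / 17316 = -0.05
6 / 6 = 1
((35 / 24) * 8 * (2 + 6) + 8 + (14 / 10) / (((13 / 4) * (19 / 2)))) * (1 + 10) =4131688 / 3705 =1115.17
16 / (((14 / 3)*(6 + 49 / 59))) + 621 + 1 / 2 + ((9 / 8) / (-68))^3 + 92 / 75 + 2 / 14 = 21232834264974113 / 34061286604800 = 623.37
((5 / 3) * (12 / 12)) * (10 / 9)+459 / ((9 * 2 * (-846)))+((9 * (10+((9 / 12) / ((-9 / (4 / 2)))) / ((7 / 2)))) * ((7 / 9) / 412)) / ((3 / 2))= 1011379 / 522828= 1.93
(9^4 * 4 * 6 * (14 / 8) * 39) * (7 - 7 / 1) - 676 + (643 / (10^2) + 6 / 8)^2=-1561119 / 2500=-624.45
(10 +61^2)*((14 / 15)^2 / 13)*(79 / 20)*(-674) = -748798498 / 1125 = -665598.66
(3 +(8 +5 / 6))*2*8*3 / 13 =568 / 13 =43.69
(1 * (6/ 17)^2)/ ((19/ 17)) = 36/ 323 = 0.11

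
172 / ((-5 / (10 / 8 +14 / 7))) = -559 / 5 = -111.80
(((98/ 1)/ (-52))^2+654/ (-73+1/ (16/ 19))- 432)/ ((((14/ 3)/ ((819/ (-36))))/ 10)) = 1699298415/ 79664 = 21330.82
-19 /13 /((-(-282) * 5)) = -19 /18330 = -0.00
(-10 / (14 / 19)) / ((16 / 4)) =-95 / 28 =-3.39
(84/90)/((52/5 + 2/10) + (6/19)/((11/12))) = 2926/34311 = 0.09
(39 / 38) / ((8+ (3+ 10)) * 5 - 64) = 39 / 1558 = 0.03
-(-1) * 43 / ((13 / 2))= 86 / 13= 6.62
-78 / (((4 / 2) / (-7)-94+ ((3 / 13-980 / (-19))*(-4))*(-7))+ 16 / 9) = -606879 / 10567196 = -0.06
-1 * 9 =-9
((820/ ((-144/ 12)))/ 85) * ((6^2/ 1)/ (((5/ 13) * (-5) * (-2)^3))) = -1599/ 850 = -1.88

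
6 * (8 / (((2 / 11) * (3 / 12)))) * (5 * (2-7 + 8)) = 15840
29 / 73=0.40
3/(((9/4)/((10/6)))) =20/9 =2.22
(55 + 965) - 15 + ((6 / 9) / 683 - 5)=2049002 / 2049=1000.00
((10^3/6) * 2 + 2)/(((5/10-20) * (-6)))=1006/351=2.87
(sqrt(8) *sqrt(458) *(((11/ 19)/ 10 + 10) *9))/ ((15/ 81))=928746 *sqrt(229)/ 475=29588.37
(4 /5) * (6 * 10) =48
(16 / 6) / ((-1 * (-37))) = 8 / 111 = 0.07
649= 649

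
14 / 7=2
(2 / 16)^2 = 0.02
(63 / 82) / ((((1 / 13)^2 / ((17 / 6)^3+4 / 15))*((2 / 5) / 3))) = 22409.37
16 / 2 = 8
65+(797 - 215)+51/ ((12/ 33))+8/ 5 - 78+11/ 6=42761/ 60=712.68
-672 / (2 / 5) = -1680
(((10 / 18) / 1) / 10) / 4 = 1 / 72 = 0.01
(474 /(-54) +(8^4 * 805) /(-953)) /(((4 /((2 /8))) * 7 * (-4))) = 29750807 /3842496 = 7.74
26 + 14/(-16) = 201/8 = 25.12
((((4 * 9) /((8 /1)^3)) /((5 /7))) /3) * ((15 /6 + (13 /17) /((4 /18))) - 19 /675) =118741 /612000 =0.19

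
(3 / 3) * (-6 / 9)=-2 / 3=-0.67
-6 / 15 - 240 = -1202 / 5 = -240.40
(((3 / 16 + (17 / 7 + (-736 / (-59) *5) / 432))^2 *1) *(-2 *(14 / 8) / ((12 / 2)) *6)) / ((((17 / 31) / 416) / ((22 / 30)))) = -1075291155154073 / 72475255440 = -14836.67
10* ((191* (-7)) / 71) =-13370 / 71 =-188.31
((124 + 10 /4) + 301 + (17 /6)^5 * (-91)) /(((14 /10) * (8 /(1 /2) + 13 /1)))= -629413735 /1578528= -398.73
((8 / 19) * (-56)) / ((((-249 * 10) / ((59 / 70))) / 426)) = 134048 / 39425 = 3.40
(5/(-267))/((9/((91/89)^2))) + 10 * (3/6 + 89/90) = 283356133/19034163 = 14.89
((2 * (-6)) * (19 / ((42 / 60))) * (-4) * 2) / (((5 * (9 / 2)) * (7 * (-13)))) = -2432 / 1911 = -1.27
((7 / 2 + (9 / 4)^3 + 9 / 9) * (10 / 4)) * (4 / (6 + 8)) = 5085 / 448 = 11.35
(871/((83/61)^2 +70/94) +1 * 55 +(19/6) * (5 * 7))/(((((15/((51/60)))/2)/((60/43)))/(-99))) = -7848.90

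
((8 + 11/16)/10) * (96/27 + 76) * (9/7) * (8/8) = 24881/280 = 88.86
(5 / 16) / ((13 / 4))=5 / 52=0.10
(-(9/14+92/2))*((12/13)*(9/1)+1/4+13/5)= -1894353/3640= -520.43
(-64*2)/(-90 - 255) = 128/345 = 0.37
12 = 12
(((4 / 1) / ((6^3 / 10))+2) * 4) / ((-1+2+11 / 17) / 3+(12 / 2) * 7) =2006 / 9765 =0.21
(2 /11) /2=1 /11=0.09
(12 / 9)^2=16 / 9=1.78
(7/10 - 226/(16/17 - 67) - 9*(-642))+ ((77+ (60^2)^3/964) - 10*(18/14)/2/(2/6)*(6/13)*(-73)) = 11921394565630661/246285130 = 48404849.15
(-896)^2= 802816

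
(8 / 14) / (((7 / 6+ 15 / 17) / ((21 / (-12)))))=-102 / 209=-0.49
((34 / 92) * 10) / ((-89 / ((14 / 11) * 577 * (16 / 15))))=-2197216 / 67551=-32.53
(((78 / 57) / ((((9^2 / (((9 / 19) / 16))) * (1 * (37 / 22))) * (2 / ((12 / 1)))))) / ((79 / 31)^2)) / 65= 10571 / 2500831110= 0.00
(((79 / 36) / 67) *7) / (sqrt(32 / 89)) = 553 *sqrt(178) / 19296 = 0.38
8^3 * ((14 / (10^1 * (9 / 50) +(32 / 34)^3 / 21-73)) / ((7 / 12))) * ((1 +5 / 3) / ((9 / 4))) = -5634621440 / 27531831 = -204.66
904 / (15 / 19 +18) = 48.11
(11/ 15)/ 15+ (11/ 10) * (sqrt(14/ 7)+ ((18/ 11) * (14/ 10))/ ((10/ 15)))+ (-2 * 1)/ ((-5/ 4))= 11 * sqrt(2)/ 10+ 2443/ 450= 6.98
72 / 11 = 6.55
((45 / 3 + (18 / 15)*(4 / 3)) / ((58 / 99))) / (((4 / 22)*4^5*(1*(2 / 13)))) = 1175031 / 1187840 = 0.99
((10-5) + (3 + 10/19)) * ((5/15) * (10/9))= 60/19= 3.16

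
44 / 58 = 22 / 29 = 0.76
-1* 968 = -968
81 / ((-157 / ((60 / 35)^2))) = -11664 / 7693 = -1.52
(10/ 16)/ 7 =5/ 56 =0.09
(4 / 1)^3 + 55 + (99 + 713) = 931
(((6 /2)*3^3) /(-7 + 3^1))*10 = -405 /2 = -202.50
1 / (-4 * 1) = -1 / 4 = -0.25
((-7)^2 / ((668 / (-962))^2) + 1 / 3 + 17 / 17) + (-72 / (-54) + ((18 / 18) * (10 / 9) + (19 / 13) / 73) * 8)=107989400333 / 952799796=113.34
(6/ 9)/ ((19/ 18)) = 12/ 19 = 0.63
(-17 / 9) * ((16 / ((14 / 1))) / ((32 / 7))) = -17 / 36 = -0.47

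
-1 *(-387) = 387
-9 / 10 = -0.90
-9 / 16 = -0.56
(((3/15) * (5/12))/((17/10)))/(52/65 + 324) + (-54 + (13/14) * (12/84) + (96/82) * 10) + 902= 40877638559/47540976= 859.84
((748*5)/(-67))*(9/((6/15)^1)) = -84150/67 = -1255.97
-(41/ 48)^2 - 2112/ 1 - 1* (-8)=-4849297/ 2304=-2104.73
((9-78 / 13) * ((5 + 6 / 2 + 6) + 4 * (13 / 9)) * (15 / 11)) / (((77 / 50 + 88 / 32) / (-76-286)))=-32218000 / 4719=-6827.29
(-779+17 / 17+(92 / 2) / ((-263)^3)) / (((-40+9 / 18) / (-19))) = -537811940856 / 1437124313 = -374.23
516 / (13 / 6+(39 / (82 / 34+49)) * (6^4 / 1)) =1352952 / 2583425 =0.52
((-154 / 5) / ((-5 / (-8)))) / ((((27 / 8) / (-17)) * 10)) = 83776 / 3375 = 24.82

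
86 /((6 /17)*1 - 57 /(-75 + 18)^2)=83334 /325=256.41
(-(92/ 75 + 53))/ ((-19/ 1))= 4067/ 1425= 2.85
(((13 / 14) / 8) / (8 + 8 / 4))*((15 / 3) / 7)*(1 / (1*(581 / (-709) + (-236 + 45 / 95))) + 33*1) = 1365681083 / 4992220352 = 0.27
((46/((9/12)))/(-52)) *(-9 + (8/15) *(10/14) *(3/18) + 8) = 2714/2457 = 1.10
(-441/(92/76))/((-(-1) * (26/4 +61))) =-1862/345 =-5.40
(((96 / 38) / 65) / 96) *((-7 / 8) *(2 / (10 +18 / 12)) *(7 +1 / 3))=-77 / 170430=-0.00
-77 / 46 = -1.67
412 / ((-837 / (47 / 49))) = -19364 / 41013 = -0.47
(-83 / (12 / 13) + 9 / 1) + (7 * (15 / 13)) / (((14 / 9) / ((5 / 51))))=-213241 / 2652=-80.41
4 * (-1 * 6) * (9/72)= -3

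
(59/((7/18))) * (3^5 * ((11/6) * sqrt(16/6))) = 315414 * sqrt(6)/7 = 110371.91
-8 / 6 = -1.33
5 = 5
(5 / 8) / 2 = 5 / 16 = 0.31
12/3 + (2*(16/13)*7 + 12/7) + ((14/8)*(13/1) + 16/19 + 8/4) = 335683/6916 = 48.54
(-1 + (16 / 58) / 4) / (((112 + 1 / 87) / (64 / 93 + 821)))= -2063259 / 302095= -6.83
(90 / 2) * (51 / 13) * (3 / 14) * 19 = 130815 / 182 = 718.76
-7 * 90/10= -63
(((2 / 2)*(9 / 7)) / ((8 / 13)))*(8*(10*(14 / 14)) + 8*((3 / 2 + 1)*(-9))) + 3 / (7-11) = -209.68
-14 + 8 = -6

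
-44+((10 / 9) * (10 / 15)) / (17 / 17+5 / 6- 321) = -151676 / 3447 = -44.00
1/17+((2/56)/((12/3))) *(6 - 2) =45/476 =0.09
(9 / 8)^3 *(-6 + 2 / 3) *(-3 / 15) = 243 / 160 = 1.52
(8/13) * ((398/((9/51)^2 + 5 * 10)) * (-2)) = -9.79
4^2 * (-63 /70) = -72 /5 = -14.40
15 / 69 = 5 / 23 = 0.22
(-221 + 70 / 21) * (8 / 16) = -653 / 6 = -108.83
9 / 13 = 0.69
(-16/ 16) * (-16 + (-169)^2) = -28545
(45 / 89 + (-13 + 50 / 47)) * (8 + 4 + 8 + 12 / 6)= -1051908 / 4183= -251.47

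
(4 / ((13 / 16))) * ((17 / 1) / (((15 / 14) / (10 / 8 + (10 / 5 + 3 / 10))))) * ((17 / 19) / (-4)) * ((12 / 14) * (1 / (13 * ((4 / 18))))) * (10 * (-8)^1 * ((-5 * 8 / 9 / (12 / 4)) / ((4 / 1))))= -5252864 / 9633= -545.30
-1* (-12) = 12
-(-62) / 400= 31 / 200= 0.16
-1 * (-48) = 48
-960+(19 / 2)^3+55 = -47.62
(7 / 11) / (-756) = -1 / 1188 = -0.00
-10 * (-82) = 820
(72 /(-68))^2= 324 /289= 1.12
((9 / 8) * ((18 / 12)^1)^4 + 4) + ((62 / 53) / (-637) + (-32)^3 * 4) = -566373699911 / 4321408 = -131062.31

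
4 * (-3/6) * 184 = -368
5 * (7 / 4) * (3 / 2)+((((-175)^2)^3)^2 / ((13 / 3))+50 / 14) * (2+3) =951928854057422051062950800.00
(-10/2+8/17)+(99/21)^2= 14740/833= 17.70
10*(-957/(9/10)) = -31900/3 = -10633.33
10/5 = 2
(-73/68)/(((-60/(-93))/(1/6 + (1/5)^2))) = -70153/204000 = -0.34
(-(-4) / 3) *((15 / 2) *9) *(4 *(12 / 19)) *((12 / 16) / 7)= 3240 / 133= 24.36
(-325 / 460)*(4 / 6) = -65 / 138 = -0.47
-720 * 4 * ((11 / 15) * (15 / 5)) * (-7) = 44352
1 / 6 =0.17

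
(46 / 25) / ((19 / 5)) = 46 / 95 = 0.48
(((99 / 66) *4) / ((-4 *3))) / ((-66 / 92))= 23 / 33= 0.70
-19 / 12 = -1.58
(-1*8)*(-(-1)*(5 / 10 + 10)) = -84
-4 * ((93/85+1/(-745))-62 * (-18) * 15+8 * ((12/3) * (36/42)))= -1189290608/17731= -67074.09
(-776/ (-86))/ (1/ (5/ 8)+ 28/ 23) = 11155/ 3483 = 3.20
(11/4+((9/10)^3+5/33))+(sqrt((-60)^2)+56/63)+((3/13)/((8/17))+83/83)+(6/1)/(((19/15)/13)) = 1559963681/12226500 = 127.59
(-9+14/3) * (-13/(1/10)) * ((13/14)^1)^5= 313742585/806736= 388.90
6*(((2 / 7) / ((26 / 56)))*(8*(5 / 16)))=120 / 13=9.23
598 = 598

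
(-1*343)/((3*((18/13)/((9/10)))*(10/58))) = -129311/300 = -431.04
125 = 125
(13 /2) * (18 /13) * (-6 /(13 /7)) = -378 /13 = -29.08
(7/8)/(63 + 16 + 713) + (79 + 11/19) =9580165/120384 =79.58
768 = 768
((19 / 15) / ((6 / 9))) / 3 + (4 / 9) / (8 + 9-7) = 61 / 90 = 0.68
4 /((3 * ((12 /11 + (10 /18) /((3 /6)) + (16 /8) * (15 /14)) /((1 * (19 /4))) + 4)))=4389 /16178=0.27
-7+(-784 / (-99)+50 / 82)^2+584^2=5620144794730 / 16475481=341121.74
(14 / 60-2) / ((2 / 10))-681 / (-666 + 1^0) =-31159 / 3990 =-7.81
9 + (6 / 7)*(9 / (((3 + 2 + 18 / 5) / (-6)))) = 1089 / 301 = 3.62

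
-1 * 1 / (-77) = 1 / 77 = 0.01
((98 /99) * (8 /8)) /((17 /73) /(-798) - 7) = -1902964 /13457235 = -0.14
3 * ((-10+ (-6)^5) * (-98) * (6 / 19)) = 13734504 / 19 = 722868.63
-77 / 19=-4.05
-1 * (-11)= 11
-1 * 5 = -5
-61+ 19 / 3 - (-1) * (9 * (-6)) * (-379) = 61234 / 3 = 20411.33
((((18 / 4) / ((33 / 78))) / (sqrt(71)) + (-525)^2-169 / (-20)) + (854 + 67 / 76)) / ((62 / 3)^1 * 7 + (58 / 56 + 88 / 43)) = 422604 * sqrt(71) / 416795489 + 94874206098 / 50698555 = 1871.35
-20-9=-29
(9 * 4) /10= 18 /5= 3.60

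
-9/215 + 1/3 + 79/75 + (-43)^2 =5967362/3225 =1850.34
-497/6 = -82.83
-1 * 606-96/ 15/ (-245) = -742318/ 1225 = -605.97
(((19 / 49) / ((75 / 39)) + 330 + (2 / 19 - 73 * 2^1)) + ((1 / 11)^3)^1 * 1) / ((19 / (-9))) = -51387040872 / 588601475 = -87.30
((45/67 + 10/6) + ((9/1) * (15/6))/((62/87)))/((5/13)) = 2197507/24924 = 88.17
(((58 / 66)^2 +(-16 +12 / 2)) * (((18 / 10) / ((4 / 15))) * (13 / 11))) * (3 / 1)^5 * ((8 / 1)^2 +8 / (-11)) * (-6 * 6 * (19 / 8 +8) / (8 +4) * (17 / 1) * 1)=598867184.26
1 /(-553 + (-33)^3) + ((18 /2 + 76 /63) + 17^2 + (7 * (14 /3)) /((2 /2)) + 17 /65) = 332.13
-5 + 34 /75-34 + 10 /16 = -22753 /600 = -37.92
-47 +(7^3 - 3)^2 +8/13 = 1502197/13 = 115553.62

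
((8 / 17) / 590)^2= 0.00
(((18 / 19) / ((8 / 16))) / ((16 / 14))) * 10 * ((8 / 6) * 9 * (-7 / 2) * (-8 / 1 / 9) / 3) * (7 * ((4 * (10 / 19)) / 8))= 137200 / 361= 380.06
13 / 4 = 3.25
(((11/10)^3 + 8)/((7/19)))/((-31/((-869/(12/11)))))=7809703/12000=650.81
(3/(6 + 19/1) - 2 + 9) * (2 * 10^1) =712/5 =142.40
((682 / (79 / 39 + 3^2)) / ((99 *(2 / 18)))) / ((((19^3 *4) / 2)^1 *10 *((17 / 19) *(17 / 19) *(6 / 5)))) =403 / 9444520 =0.00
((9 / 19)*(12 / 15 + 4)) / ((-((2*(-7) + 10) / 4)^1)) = 216 / 95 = 2.27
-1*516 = -516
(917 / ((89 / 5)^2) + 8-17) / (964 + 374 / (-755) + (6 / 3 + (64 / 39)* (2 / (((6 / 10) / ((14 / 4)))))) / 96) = -205067229120 / 32367349984991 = -0.01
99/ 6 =33/ 2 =16.50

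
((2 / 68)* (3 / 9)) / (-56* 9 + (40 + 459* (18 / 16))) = 4 / 21369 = 0.00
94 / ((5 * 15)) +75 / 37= 9103 / 2775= 3.28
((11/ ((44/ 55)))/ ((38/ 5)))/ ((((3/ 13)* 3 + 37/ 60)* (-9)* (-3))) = 17875/ 349182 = 0.05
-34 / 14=-17 / 7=-2.43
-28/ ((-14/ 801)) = 1602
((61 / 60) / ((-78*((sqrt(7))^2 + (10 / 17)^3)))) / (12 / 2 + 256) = -299693 / 43395028560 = -0.00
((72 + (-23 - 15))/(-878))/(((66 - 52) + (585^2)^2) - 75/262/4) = -17816/53882689786353083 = -0.00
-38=-38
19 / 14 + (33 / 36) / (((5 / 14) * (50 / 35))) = 6623 / 2100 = 3.15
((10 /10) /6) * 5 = 0.83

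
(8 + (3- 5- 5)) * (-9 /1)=-9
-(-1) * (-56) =-56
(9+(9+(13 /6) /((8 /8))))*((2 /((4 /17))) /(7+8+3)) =2057 /216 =9.52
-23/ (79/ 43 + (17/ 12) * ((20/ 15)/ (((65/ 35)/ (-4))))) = 115713/ 11225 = 10.31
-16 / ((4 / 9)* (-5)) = 36 / 5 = 7.20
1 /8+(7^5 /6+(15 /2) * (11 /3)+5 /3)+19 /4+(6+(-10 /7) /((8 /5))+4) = 477845 /168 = 2844.32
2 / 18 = 1 / 9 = 0.11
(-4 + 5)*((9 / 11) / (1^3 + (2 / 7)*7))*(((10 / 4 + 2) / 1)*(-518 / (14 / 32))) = -1453.09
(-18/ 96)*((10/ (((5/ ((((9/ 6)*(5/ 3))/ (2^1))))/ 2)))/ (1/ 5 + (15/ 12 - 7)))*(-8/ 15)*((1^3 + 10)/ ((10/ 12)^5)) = -57024/ 23125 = -2.47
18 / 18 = 1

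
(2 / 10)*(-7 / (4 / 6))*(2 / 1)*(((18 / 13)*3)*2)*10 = -4536 / 13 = -348.92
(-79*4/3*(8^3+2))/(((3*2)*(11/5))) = -406060/99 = -4101.62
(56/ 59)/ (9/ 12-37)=-224/ 8555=-0.03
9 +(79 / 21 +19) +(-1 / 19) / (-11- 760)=1085656 / 34181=31.76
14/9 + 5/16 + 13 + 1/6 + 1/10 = 10897/720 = 15.13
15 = 15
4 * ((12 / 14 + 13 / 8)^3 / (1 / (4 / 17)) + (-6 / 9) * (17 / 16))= 6470825 / 559776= 11.56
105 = 105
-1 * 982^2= -964324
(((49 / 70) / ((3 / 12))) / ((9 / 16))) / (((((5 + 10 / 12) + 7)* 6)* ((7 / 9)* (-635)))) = -32 / 244475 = -0.00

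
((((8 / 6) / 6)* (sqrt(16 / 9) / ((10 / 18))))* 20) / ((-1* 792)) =-4 / 297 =-0.01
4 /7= 0.57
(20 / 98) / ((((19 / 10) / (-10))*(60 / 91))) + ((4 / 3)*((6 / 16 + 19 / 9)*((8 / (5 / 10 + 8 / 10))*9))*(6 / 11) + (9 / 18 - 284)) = -21109859 / 114114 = -184.99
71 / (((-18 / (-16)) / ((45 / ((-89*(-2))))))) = 1420 / 89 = 15.96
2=2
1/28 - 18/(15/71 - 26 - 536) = 0.07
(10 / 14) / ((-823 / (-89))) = 445 / 5761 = 0.08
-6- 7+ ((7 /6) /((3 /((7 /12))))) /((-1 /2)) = -1453 /108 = -13.45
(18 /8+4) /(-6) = -25 /24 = -1.04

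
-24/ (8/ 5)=-15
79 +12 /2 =85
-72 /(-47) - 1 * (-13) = 683 /47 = 14.53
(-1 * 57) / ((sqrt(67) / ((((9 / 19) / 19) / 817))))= -27 * sqrt(67) / 1040041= -0.00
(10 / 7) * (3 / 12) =5 / 14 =0.36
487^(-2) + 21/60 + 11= 53837383/4743380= 11.35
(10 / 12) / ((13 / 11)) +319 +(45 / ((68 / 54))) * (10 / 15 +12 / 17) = 8312443 / 22542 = 368.75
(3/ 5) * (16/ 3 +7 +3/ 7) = 268/ 35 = 7.66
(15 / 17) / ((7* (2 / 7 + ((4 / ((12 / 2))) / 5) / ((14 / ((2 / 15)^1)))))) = 3375 / 7684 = 0.44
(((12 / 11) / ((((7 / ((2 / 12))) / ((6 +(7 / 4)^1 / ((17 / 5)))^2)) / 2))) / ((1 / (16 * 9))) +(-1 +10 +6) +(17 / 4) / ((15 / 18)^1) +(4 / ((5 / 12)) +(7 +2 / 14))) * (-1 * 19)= -1498117339 / 222530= -6732.20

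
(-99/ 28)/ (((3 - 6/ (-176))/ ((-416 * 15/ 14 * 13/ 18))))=1635920/ 4361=375.12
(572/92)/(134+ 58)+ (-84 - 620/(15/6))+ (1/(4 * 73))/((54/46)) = -963133169/2901312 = -331.96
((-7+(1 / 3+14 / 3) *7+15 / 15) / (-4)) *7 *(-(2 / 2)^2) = 50.75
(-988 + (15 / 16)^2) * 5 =-1263515 / 256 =-4935.61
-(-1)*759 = 759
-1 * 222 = -222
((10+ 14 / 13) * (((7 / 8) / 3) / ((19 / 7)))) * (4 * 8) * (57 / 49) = 576 / 13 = 44.31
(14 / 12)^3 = 343 / 216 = 1.59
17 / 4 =4.25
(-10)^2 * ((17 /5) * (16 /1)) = 5440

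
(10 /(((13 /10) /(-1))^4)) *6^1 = 600000 /28561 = 21.01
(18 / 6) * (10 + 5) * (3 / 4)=135 / 4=33.75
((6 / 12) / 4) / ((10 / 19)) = 19 / 80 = 0.24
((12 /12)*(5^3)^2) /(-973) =-15625 /973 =-16.06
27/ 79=0.34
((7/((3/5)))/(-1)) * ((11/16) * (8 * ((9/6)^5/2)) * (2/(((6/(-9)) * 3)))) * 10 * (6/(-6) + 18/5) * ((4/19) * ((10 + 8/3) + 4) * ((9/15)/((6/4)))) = 8890.46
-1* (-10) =10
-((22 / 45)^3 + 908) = -82752148 / 91125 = -908.12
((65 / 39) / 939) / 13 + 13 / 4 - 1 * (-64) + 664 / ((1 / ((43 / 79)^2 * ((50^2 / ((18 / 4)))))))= 99974636201629 / 914206644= 109356.72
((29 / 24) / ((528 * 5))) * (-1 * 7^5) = -487403 / 63360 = -7.69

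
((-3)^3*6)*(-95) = 15390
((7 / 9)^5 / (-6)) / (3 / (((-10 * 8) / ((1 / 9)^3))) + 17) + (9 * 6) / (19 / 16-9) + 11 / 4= -501688976471 / 120459595500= -4.16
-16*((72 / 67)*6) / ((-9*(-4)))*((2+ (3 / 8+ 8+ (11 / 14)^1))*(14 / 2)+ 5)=-15960 / 67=-238.21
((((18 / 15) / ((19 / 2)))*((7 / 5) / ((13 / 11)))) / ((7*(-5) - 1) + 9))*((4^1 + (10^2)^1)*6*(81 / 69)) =-4.06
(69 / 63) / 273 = 23 / 5733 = 0.00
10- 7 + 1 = 4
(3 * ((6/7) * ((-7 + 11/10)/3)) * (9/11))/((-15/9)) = 2.48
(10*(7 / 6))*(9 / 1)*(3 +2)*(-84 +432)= 182700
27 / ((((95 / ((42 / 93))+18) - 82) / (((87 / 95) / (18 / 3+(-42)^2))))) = 1827 / 19141075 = 0.00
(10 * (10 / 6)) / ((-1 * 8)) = -25 / 12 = -2.08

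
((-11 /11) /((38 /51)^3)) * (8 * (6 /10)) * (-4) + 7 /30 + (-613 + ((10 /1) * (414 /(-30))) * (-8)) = 22126391 /41154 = 537.65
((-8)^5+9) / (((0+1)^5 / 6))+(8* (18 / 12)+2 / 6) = -589625 / 3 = -196541.67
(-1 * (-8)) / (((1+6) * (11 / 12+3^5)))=96 / 20489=0.00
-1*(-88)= 88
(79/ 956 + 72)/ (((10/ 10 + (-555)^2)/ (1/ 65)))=68911/ 19140735640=0.00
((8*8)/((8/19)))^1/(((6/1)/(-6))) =-152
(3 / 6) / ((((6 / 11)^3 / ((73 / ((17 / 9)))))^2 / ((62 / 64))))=292660105639 / 10653696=27470.29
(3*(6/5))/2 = 9/5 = 1.80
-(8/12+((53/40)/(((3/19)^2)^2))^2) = -47706835580569/10497600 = -4544546.90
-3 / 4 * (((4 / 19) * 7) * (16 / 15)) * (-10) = 224 / 19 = 11.79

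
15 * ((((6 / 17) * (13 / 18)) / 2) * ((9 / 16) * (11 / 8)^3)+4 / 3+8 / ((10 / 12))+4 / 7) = 341912269 / 1949696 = 175.37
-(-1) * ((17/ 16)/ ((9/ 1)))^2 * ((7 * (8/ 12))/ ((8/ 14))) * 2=14161/ 62208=0.23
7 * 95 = 665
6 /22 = 3 /11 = 0.27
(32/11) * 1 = 32/11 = 2.91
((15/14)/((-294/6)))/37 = -15/25382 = -0.00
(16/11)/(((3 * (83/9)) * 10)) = 24/4565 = 0.01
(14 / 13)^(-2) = 169 / 196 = 0.86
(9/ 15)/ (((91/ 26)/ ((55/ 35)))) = 66/ 245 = 0.27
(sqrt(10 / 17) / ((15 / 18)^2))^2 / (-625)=-2592 / 1328125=-0.00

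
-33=-33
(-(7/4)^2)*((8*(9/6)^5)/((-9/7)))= 144.70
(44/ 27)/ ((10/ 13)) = 286/ 135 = 2.12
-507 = -507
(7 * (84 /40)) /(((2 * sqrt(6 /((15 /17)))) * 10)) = 147 * sqrt(170) /6800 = 0.28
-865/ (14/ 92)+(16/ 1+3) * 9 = -38593/ 7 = -5513.29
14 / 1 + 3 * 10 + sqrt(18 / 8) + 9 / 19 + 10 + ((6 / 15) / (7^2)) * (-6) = 520659 / 9310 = 55.92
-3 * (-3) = 9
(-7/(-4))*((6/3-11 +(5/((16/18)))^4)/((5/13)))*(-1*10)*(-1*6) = 1109406753/4096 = 270851.26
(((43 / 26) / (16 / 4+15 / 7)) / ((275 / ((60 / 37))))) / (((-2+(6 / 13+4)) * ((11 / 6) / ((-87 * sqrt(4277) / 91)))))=-783 * sqrt(4277) / 2328040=-0.02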